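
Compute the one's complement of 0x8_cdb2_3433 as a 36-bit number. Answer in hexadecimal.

0x7324dcbcc

Each hex digit d becomes f−d:
  8→7, c→3, d→2, b→4, 2→d, 3→c, 4→b, 3→c, 3→c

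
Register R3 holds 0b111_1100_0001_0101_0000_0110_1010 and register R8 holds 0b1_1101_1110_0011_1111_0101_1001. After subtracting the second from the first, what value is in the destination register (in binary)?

0b101111000110001000100010001

Subtract column by column in base 2:
  0-1 → 1 (borrow)
  1-0-1 → 0
  0-0 → 0
  1-1 → 0
  0-1 → 1 (borrow)
  1-0-1 → 0
  1-1 → 0
  0-0 → 0
  0-1 → 1 (borrow)
  0-1-1 → 0 (borrow)
  0-1-1 → 0 (borrow)
  0-1-1 → 0 (borrow)
  1-1-1 → 1 (borrow)
  0-1-1 → 0 (borrow)
  1-0-1 → 0
  0-0 → 0
  1-0 → 1
  0-1 → 1 (borrow)
  0-1-1 → 0 (borrow)
  0-1-1 → 0 (borrow)
  0-1-1 → 0 (borrow)
  0-0-1 → 1 (borrow)
  1-1-1 → 1 (borrow)
  1-1-1 → 1 (borrow)
  1-1-1 → 1 (borrow)
  1-0-1 → 0
  1-0 → 1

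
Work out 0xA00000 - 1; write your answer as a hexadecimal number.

0x9FFFFF

The trailing 5 digits are 0, so subtracting 1 borrows through: they become F and the next digit up decrements.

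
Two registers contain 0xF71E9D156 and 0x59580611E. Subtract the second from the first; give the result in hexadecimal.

Subtract column by column in base 16:
  6-E → 8 (borrow)
  5-1-1 → 3
  1-1 → 0
  D-6 → 7
  9-0 → 9
  E-8 → 6
  1-5 → C (borrow)
  7-9-1 → D (borrow)
  F-5-1 → 9

0x9DC697038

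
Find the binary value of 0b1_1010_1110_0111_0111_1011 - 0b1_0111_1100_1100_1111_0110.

0b110001101010000101

Subtract column by column in base 2:
  1-0 → 1
  1-1 → 0
  0-1 → 1 (borrow)
  1-0-1 → 0
  1-1 → 0
  1-1 → 0
  1-1 → 0
  0-1 → 1 (borrow)
  1-0-1 → 0
  1-0 → 1
  1-1 → 0
  0-1 → 1 (borrow)
  0-0-1 → 1 (borrow)
  1-0-1 → 0
  1-1 → 0
  1-1 → 0
  0-1 → 1 (borrow)
  1-1-1 → 1 (borrow)
  0-1-1 → 0 (borrow)
  1-0-1 → 0
  1-1 → 0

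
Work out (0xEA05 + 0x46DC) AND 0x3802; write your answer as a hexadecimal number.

0x3000

Add column by column in base 16, right to left:
  5+C = 1 carry 1
  0+D+1 = E
  A+6 = 0 carry 1
  E+4+1 = 3 carry 1
  final carry 1
Sum = 0x130E1; now AND with 0x3802:
  1&0=0, 3&3=3, 0&8=0, E&0=0, 1&2=0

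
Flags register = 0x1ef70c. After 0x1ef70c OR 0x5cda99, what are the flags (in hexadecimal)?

OR each hex digit independently (no carries):
  1|5=5, e|c=e, f|d=f, 7|a=f, 0|9=9, c|9=d

0x5eff9d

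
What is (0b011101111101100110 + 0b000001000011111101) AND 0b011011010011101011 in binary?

0b11011000001100011

Add column by column in base 2, right to left:
  0+1 = 1
  1+0 = 1
  1+1 = 0 carry 1
  0+1+1 = 0 carry 1
  0+1+1 = 0 carry 1
  1+1+1 = 1 carry 1
  1+1+1 = 1 carry 1
  0+1+1 = 0 carry 1
  1+0+1 = 0 carry 1
  1+0+1 = 0 carry 1
  1+0+1 = 0 carry 1
  1+0+1 = 0 carry 1
  1+1+1 = 1 carry 1
  0+0+1 = 1
  1+0 = 1
  1+0 = 1
  1+0 = 1
Sum = 0b11111000001100011; now AND with 0b011011010011101011:
  011111000001100011
& 011011010011101011
= 011011000001100011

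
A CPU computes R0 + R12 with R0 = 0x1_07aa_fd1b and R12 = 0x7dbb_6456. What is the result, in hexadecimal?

0x185666171

Add column by column in base 16, right to left:
  b+6 = 1 carry 1
  1+5+1 = 7
  d+4 = 1 carry 1
  f+6+1 = 6 carry 1
  a+b+1 = 6 carry 1
  a+b+1 = 6 carry 1
  7+d+1 = 5 carry 1
  0+7+1 = 8
  1+0 = 1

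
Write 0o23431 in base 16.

0x2719

Each octal digit is 3 bits: 2=010 3=011 4=100 3=011 1=001.
Group the bits into nibbles: 0010 0111 0001 1001 → 2719.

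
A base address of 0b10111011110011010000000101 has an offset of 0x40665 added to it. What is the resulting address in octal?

0o274635152

0b10111011110011010000000101 = 0o273632005 in octal.
0x40665 = 0o1003145 in octal.
Add column by column in base 8, right to left:
  5+5 = 2 carry 1
  0+4+1 = 5
  0+1 = 1
  2+3 = 5
  3+0 = 3
  6+0 = 6
  3+1 = 4
  7+0 = 7
  2+0 = 2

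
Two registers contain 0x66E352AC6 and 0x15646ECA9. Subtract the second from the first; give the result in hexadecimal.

0x517EE3E1D

Subtract column by column in base 16:
  6-9 → D (borrow)
  C-A-1 → 1
  A-C → E (borrow)
  2-E-1 → 3 (borrow)
  5-6-1 → E (borrow)
  3-4-1 → E (borrow)
  E-6-1 → 7
  6-5 → 1
  6-1 → 5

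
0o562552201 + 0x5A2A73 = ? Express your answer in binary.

0o562552201 = 0b101110010101101010010000001 in binary.
0x5A2A73 = 0b10110100010101001110011 in binary.
Add column by column in base 2, right to left:
  1+1 = 0 carry 1
  0+1+1 = 0 carry 1
  0+0+1 = 1
  0+0 = 0
  0+1 = 1
  0+1 = 1
  0+1 = 1
  1+0 = 1
  0+0 = 0
  0+1 = 1
  1+0 = 1
  0+1 = 1
  1+0 = 1
  0+1 = 1
  1+0 = 1
  1+0 = 1
  0+0 = 0
  1+1 = 0 carry 1
  0+0+1 = 1
  1+1 = 0 carry 1
  0+1+1 = 0 carry 1
  0+0+1 = 1
  1+1 = 0 carry 1
  1+0+1 = 0 carry 1
  1+0+1 = 0 carry 1
  0+0+1 = 1
  1+0 = 1

0b110001001001111111011110100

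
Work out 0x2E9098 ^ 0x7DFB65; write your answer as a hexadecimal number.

0x536BFD

XOR each hex digit independently (no carries):
  2^7=5, E^D=3, 9^F=6, 0^B=B, 9^6=F, 8^5=D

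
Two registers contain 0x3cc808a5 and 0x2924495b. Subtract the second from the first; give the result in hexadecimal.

0x13a3bf4a

Subtract column by column in base 16:
  5-b → a (borrow)
  a-5-1 → 4
  8-9 → f (borrow)
  0-4-1 → b (borrow)
  8-4-1 → 3
  c-2 → a
  c-9 → 3
  3-2 → 1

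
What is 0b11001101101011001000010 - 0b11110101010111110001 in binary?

0b10101111000000001010001

Subtract column by column in base 2:
  0-1 → 1 (borrow)
  1-0-1 → 0
  0-0 → 0
  0-0 → 0
  0-1 → 1 (borrow)
  0-1-1 → 0 (borrow)
  1-1-1 → 1 (borrow)
  0-1-1 → 0 (borrow)
  0-1-1 → 0 (borrow)
  1-0-1 → 0
  1-1 → 0
  0-0 → 0
  1-1 → 0
  0-0 → 0
  1-1 → 0
  1-0 → 1
  0-1 → 1 (borrow)
  1-1-1 → 1 (borrow)
  1-1-1 → 1 (borrow)
  0-1-1 → 0 (borrow)
  0-0-1 → 1 (borrow)
  1-0-1 → 0
  1-0 → 1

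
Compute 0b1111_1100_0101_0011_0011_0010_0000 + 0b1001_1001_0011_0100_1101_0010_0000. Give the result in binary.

0b11001010110001000000001000000

Add column by column in base 2, right to left:
  0+0 = 0
  0+0 = 0
  0+0 = 0
  0+0 = 0
  0+0 = 0
  1+1 = 0 carry 1
  0+0+1 = 1
  0+0 = 0
  1+1 = 0 carry 1
  1+0+1 = 0 carry 1
  0+1+1 = 0 carry 1
  0+1+1 = 0 carry 1
  1+0+1 = 0 carry 1
  1+0+1 = 0 carry 1
  0+1+1 = 0 carry 1
  0+0+1 = 1
  1+1 = 0 carry 1
  0+1+1 = 0 carry 1
  1+0+1 = 0 carry 1
  0+0+1 = 1
  0+1 = 1
  0+0 = 0
  1+0 = 1
  1+1 = 0 carry 1
  1+1+1 = 1 carry 1
  1+0+1 = 0 carry 1
  1+0+1 = 0 carry 1
  1+1+1 = 1 carry 1
  final carry 1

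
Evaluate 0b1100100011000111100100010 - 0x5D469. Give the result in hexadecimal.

0x18BBAB9

0b1100100011000111100100010 = 0x1918F22 in hexadecimal.
Subtract column by column in base 16:
  2-9 → 9 (borrow)
  2-6-1 → B (borrow)
  F-4-1 → A
  8-D → B (borrow)
  1-5-1 → B (borrow)
  9-0-1 → 8
  1-0 → 1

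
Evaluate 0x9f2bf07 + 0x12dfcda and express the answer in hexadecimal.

0xb20bbe1

Add column by column in base 16, right to left:
  7+a = 1 carry 1
  0+d+1 = e
  f+c = b carry 1
  b+f+1 = b carry 1
  2+d+1 = 0 carry 1
  f+2+1 = 2 carry 1
  9+1+1 = b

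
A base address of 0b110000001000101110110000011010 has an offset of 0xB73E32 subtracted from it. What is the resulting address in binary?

0b101111011010111010110111101000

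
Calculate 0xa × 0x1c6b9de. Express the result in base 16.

Multiply each base-16 digit by 10, carrying:
  e×10 = 140 → write c carry 8
  d×10+8 = 138 → write a carry 8
  9×10+8 = 98 → write 2 carry 6
  b×10+6 = 116 → write 4 carry 7
  6×10+7 = 67 → write 3 carry 4
  c×10+4 = 124 → write c carry 7
  1×10+7 = 17 → write 1 carry 1
  remaining carry: 1

0x11c342ac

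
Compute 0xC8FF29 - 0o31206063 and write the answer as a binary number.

0b11000111111001011110110

0xC8FF29 = 0b110010001111111100101001 in binary.
0o31206063 = 0b11001010000110000110011 in binary.
Subtract column by column in base 2:
  1-1 → 0
  0-1 → 1 (borrow)
  0-0-1 → 1 (borrow)
  1-0-1 → 0
  0-1 → 1 (borrow)
  1-1-1 → 1 (borrow)
  0-0-1 → 1 (borrow)
  0-0-1 → 1 (borrow)
  1-0-1 → 0
  1-0 → 1
  1-1 → 0
  1-1 → 0
  1-0 → 1
  1-0 → 1
  1-0 → 1
  1-0 → 1
  0-1 → 1 (borrow)
  0-0-1 → 1 (borrow)
  0-1-1 → 0 (borrow)
  1-0-1 → 0
  0-0 → 0
  0-1 → 1 (borrow)
  1-1-1 → 1 (borrow)
  1-0-1 → 0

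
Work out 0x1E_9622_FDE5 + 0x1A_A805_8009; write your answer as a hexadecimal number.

Add column by column in base 16, right to left:
  5+9 = E
  E+0 = E
  D+0 = D
  F+8 = 7 carry 1
  2+5+1 = 8
  2+0 = 2
  6+8 = E
  9+A = 3 carry 1
  E+A+1 = 9 carry 1
  1+1+1 = 3

0x393E287DEE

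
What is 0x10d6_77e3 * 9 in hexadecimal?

0x978a36fb

Multiply each base-16 digit by 9, carrying:
  3×9 = 27 → write b carry 1
  e×9+1 = 127 → write f carry 7
  7×9+7 = 70 → write 6 carry 4
  7×9+4 = 67 → write 3 carry 4
  6×9+4 = 58 → write a carry 3
  d×9+3 = 120 → write 8 carry 7
  0×9+7 = 7 → write 7
  1×9 = 9 → write 9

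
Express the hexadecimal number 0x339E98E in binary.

Expand each hex digit to 4 bits: 3=0011 3=0011 9=1001 E=1110 9=1001 8=1000 E=1110.

0b11001110011110100110001110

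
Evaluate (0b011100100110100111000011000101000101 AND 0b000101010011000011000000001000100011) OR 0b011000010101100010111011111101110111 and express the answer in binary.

0b11100010111100011111011111101110111

0b011100100110100111000011000101000101 AND 0b000101010011000011000000001000100011 = 0b000100000010000011000000000000000001.
Then OR with 0b011000010101100010111011111101110111.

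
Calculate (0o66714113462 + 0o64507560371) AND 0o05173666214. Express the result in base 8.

0o1023664010

Add column by column in base 8, right to left:
  2+1 = 3
  6+7 = 5 carry 1
  4+3+1 = 0 carry 1
  3+0+1 = 4
  1+6 = 7
  1+5 = 6
  4+7 = 3 carry 1
  1+0+1 = 2
  7+5 = 4 carry 1
  6+4+1 = 3 carry 1
  6+6+1 = 5 carry 1
  final carry 1
Sum = 0o153423674053; now AND with 0o05173666214:
  1&0=0, 5&0=0, 3&5=1, 4&1=0, 2&7=2, 3&3=3, 6&6=6, 7&6=6, 4&6=4, 0&2=0, 5&1=1, 3&4=0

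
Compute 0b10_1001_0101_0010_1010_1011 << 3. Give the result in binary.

0b1010010101001010101011000

Left shift by 3: append 3 zero bits.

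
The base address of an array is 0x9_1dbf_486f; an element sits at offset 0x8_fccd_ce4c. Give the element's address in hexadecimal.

Add column by column in base 16, right to left:
  f+c = b carry 1
  6+4+1 = b
  8+e = 6 carry 1
  4+c+1 = 1 carry 1
  f+d+1 = d carry 1
  b+c+1 = 8 carry 1
  d+c+1 = a carry 1
  1+f+1 = 1 carry 1
  9+8+1 = 2 carry 1
  final carry 1

0x121a8d16bb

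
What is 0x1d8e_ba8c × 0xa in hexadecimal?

0x127934978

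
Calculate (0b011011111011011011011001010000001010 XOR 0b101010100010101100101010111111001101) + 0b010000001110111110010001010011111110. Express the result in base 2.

First 0b011011111011011011011001010000001010 XOR 0b101010100010101100101010111111001101 = 0b110001011001110111110011101111000111.
Add column by column in base 2, right to left:
  1+0 = 1
  1+1 = 0 carry 1
  1+1+1 = 1 carry 1
  0+1+1 = 0 carry 1
  0+1+1 = 0 carry 1
  0+1+1 = 0 carry 1
  1+1+1 = 1 carry 1
  1+1+1 = 1 carry 1
  1+0+1 = 0 carry 1
  1+0+1 = 0 carry 1
  0+1+1 = 0 carry 1
  1+0+1 = 0 carry 1
  1+1+1 = 1 carry 1
  1+0+1 = 0 carry 1
  0+0+1 = 1
  0+0 = 0
  1+1 = 0 carry 1
  1+0+1 = 0 carry 1
  1+0+1 = 0 carry 1
  1+1+1 = 1 carry 1
  1+1+1 = 1 carry 1
  0+1+1 = 0 carry 1
  1+1+1 = 1 carry 1
  1+1+1 = 1 carry 1
  1+0+1 = 0 carry 1
  0+1+1 = 0 carry 1
  0+1+1 = 0 carry 1
  1+1+1 = 1 carry 1
  1+0+1 = 0 carry 1
  0+0+1 = 1
  1+0 = 1
  0+0 = 0
  0+0 = 0
  0+0 = 0
  1+1 = 0 carry 1
  1+0+1 = 0 carry 1
  final carry 1

0b1000001101000110110000101000011000101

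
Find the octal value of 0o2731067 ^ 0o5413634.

XOR each oct digit independently (no carries):
  2^5=7, 7^4=3, 3^1=2, 1^3=2, 0^6=6, 6^3=5, 7^4=3

0o7322653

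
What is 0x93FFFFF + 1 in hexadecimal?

The trailing 5 digits are F (max in base 16), so adding 1 cascades: they roll to 0 and the next digit up increments.

0x9400000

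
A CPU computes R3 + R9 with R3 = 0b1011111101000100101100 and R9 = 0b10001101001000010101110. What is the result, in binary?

0b11101100110000111011010

Add column by column in base 2, right to left:
  0+0 = 0
  0+1 = 1
  1+1 = 0 carry 1
  1+1+1 = 1 carry 1
  0+0+1 = 1
  1+1 = 0 carry 1
  0+0+1 = 1
  0+1 = 1
  1+0 = 1
  0+0 = 0
  0+0 = 0
  0+0 = 0
  1+1 = 0 carry 1
  0+0+1 = 1
  1+0 = 1
  1+1 = 0 carry 1
  1+0+1 = 0 carry 1
  1+1+1 = 1 carry 1
  1+1+1 = 1 carry 1
  1+0+1 = 0 carry 1
  0+0+1 = 1
  1+0 = 1
  0+1 = 1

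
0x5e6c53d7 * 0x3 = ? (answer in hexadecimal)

Multiply each base-16 digit by 3, carrying:
  7×3 = 21 → write 5 carry 1
  d×3+1 = 40 → write 8 carry 2
  3×3+2 = 11 → write b
  5×3 = 15 → write f
  c×3 = 36 → write 4 carry 2
  6×3+2 = 20 → write 4 carry 1
  e×3+1 = 43 → write b carry 2
  5×3+2 = 17 → write 1 carry 1
  remaining carry: 1

0x11b44fb85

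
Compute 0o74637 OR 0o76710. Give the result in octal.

0o76737

OR each oct digit independently (no carries):
  7|7=7, 4|6=6, 6|7=7, 3|1=3, 7|0=7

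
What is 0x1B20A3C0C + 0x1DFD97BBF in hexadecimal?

Add column by column in base 16, right to left:
  C+F = B carry 1
  0+B+1 = C
  C+B = 7 carry 1
  3+7+1 = B
  A+9 = 3 carry 1
  0+D+1 = E
  2+F = 1 carry 1
  B+D+1 = 9 carry 1
  1+1+1 = 3

0x391E3B7CB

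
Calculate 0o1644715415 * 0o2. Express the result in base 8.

Multiply each base-8 digit by 2, carrying:
  5×2 = 10 → write 2 carry 1
  1×2+1 = 3 → write 3
  4×2 = 8 → write 0 carry 1
  5×2+1 = 11 → write 3 carry 1
  1×2+1 = 3 → write 3
  7×2 = 14 → write 6 carry 1
  4×2+1 = 9 → write 1 carry 1
  4×2+1 = 9 → write 1 carry 1
  6×2+1 = 13 → write 5 carry 1
  1×2+1 = 3 → write 3

0o3511633032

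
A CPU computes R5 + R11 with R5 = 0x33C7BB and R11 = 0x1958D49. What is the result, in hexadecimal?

0x1C95504

Add column by column in base 16, right to left:
  B+9 = 4 carry 1
  B+4+1 = 0 carry 1
  7+D+1 = 5 carry 1
  C+8+1 = 5 carry 1
  3+5+1 = 9
  3+9 = C
  0+1 = 1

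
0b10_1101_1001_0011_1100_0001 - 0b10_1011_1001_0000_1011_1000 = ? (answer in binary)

Subtract column by column in base 2:
  1-0 → 1
  0-0 → 0
  0-0 → 0
  0-1 → 1 (borrow)
  0-1-1 → 0 (borrow)
  0-1-1 → 0 (borrow)
  1-0-1 → 0
  1-1 → 0
  1-0 → 1
  1-0 → 1
  0-0 → 0
  0-0 → 0
  1-1 → 0
  0-0 → 0
  0-0 → 0
  1-1 → 0
  1-1 → 0
  0-1 → 1 (borrow)
  1-0-1 → 0
  1-1 → 0
  0-0 → 0
  1-1 → 0

0b100000001100001001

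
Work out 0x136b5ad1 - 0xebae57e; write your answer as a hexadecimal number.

0x4b07553

Subtract column by column in base 16:
  1-e → 3 (borrow)
  d-7-1 → 5
  a-5 → 5
  5-e → 7 (borrow)
  b-a-1 → 0
  6-b → b (borrow)
  3-e-1 → 4 (borrow)
  1-0-1 → 0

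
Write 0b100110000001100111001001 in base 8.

0o46014711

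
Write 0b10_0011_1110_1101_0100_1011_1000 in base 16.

0x23ED4B8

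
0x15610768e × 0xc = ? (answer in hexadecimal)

Multiply each base-16 digit by 12, carrying:
  e×12 = 168 → write 8 carry 10
  8×12+10 = 106 → write a carry 6
  6×12+6 = 78 → write e carry 4
  7×12+4 = 88 → write 8 carry 5
  0×12+5 = 5 → write 5
  1×12 = 12 → write c
  6×12 = 72 → write 8 carry 4
  5×12+4 = 64 → write 0 carry 4
  1×12+4 = 16 → write 0 carry 1
  remaining carry: 1

0x1008c58ea8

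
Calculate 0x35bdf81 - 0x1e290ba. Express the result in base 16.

0x1794ec7

Subtract column by column in base 16:
  1-a → 7 (borrow)
  8-b-1 → c (borrow)
  f-0-1 → e
  d-9 → 4
  b-2 → 9
  5-e → 7 (borrow)
  3-1-1 → 1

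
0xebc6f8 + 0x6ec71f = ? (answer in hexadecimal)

0x15a8e17

Add column by column in base 16, right to left:
  8+f = 7 carry 1
  f+1+1 = 1 carry 1
  6+7+1 = e
  c+c = 8 carry 1
  b+e+1 = a carry 1
  e+6+1 = 5 carry 1
  final carry 1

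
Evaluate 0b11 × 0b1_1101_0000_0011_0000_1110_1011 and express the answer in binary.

0b101011100001001001011000001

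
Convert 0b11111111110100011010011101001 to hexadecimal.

Group the bits into nibbles: 0001 1111 1111 1010 0011 0100 1110 1001 → 1FFA34E9.

0x1FFA34E9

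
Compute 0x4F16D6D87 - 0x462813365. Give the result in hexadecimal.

0x8EEC3A22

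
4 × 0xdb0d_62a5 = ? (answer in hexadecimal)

0x36c358a94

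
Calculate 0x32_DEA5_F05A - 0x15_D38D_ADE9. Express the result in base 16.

Subtract column by column in base 16:
  A-9 → 1
  5-E → 7 (borrow)
  0-D-1 → 2 (borrow)
  F-A-1 → 4
  5-D → 8 (borrow)
  A-8-1 → 1
  E-3 → B
  D-D → 0
  2-5 → D (borrow)
  3-1-1 → 1

0x1D0B184271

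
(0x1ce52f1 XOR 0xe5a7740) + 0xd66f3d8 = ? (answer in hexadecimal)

0x1cfb1989

First 0x1ce52f1 XOR 0xe5a7740 = 0xf9425b1.
Add column by column in base 16, right to left:
  1+8 = 9
  b+d = 8 carry 1
  5+3+1 = 9
  2+f = 1 carry 1
  4+6+1 = b
  9+6 = f
  f+d = c carry 1
  final carry 1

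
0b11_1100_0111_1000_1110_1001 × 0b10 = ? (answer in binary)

Multiply each base-2 digit by 2, carrying:
  1×2 = 2 → write 0 carry 1
  0×2+1 = 1 → write 1
  0×2 = 0 → write 0
  1×2 = 2 → write 0 carry 1
  0×2+1 = 1 → write 1
  1×2 = 2 → write 0 carry 1
  1×2+1 = 3 → write 1 carry 1
  1×2+1 = 3 → write 1 carry 1
  0×2+1 = 1 → write 1
  0×2 = 0 → write 0
  0×2 = 0 → write 0
  1×2 = 2 → write 0 carry 1
  1×2+1 = 3 → write 1 carry 1
  1×2+1 = 3 → write 1 carry 1
  1×2+1 = 3 → write 1 carry 1
  0×2+1 = 1 → write 1
  0×2 = 0 → write 0
  0×2 = 0 → write 0
  1×2 = 2 → write 0 carry 1
  1×2+1 = 3 → write 1 carry 1
  1×2+1 = 3 → write 1 carry 1
  1×2+1 = 3 → write 1 carry 1
  remaining carry: 1

0b11110001111000111010010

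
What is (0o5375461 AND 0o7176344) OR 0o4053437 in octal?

0o5375461 AND 0o7176344 = 0o5174040.
Then OR with 0o4053437.

0o5177477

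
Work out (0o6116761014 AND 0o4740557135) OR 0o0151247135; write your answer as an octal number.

0o6116761014 AND 0o4740557135 = 0o4100541014.
Then OR with 0o0151247135.

0o4151747135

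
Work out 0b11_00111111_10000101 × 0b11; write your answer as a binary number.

0b10011011111010001111

Multiply each base-2 digit by 3, carrying:
  1×3 = 3 → write 1 carry 1
  0×3+1 = 1 → write 1
  1×3 = 3 → write 1 carry 1
  0×3+1 = 1 → write 1
  0×3 = 0 → write 0
  0×3 = 0 → write 0
  0×3 = 0 → write 0
  1×3 = 3 → write 1 carry 1
  1×3+1 = 4 → write 0 carry 2
  1×3+2 = 5 → write 1 carry 2
  1×3+2 = 5 → write 1 carry 2
  1×3+2 = 5 → write 1 carry 2
  1×3+2 = 5 → write 1 carry 2
  1×3+2 = 5 → write 1 carry 2
  0×3+2 = 2 → write 0 carry 1
  0×3+1 = 1 → write 1
  1×3 = 3 → write 1 carry 1
  1×3+1 = 4 → write 0 carry 2
  remaining carry: 10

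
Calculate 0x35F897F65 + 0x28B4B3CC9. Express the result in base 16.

0x5EAD4BC2E

Add column by column in base 16, right to left:
  5+9 = E
  6+C = 2 carry 1
  F+C+1 = C carry 1
  7+3+1 = B
  9+B = 4 carry 1
  8+4+1 = D
  F+B = A carry 1
  5+8+1 = E
  3+2 = 5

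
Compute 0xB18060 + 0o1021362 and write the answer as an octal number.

0o55321522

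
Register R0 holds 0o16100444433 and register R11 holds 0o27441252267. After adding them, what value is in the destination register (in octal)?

0o45541716722

Add column by column in base 8, right to left:
  3+7 = 2 carry 1
  3+6+1 = 2 carry 1
  4+2+1 = 7
  4+2 = 6
  4+5 = 1 carry 1
  4+2+1 = 7
  0+1 = 1
  0+4 = 4
  1+4 = 5
  6+7 = 5 carry 1
  1+2+1 = 4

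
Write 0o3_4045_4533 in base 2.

Each octal digit is 3 bits: 3=011 4=100 0=000 4=100 5=101 4=100 5=101 3=011 3=011.

0b11100000100101100101011011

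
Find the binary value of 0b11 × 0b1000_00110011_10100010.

0b110001001101011100110

Multiply each base-2 digit by 3, carrying:
  0×3 = 0 → write 0
  1×3 = 3 → write 1 carry 1
  0×3+1 = 1 → write 1
  0×3 = 0 → write 0
  0×3 = 0 → write 0
  1×3 = 3 → write 1 carry 1
  0×3+1 = 1 → write 1
  1×3 = 3 → write 1 carry 1
  1×3+1 = 4 → write 0 carry 2
  1×3+2 = 5 → write 1 carry 2
  0×3+2 = 2 → write 0 carry 1
  0×3+1 = 1 → write 1
  1×3 = 3 → write 1 carry 1
  1×3+1 = 4 → write 0 carry 2
  0×3+2 = 2 → write 0 carry 1
  0×3+1 = 1 → write 1
  0×3 = 0 → write 0
  0×3 = 0 → write 0
  0×3 = 0 → write 0
  1×3 = 3 → write 1 carry 1
  remaining carry: 1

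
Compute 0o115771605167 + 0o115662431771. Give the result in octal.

Add column by column in base 8, right to left:
  7+1 = 0 carry 1
  6+7+1 = 6 carry 1
  1+7+1 = 1 carry 1
  5+1+1 = 7
  0+3 = 3
  6+4 = 2 carry 1
  1+2+1 = 4
  7+6 = 5 carry 1
  7+6+1 = 6 carry 1
  5+5+1 = 3 carry 1
  1+1+1 = 3
  1+1 = 2

0o233654237160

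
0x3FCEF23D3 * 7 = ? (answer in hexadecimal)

Multiply each base-16 digit by 7, carrying:
  3×7 = 21 → write 5 carry 1
  D×7+1 = 92 → write C carry 5
  3×7+5 = 26 → write A carry 1
  2×7+1 = 15 → write F
  F×7 = 105 → write 9 carry 6
  E×7+6 = 104 → write 8 carry 6
  C×7+6 = 90 → write A carry 5
  F×7+5 = 110 → write E carry 6
  3×7+6 = 27 → write B carry 1
  remaining carry: 1

0x1BEA89FAC5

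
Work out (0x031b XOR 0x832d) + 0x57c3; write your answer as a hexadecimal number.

First 0x031b XOR 0x832d = 0x8036.
Add column by column in base 16, right to left:
  6+3 = 9
  3+c = f
  0+7 = 7
  8+5 = d

0xd7f9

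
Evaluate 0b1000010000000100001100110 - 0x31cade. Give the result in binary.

0b110101100011110110001000

0x31cade = 0b1100011100101011011110 in binary.
Subtract column by column in base 2:
  0-0 → 0
  1-1 → 0
  1-1 → 0
  0-1 → 1 (borrow)
  0-1-1 → 0 (borrow)
  1-0-1 → 0
  1-1 → 0
  0-1 → 1 (borrow)
  0-0-1 → 1 (borrow)
  0-1-1 → 0 (borrow)
  0-0-1 → 1 (borrow)
  1-1-1 → 1 (borrow)
  0-0-1 → 1 (borrow)
  0-0-1 → 1 (borrow)
  0-1-1 → 0 (borrow)
  0-1-1 → 0 (borrow)
  0-1-1 → 0 (borrow)
  0-0-1 → 1 (borrow)
  0-0-1 → 1 (borrow)
  1-0-1 → 0
  0-1 → 1 (borrow)
  0-1-1 → 0 (borrow)
  0-0-1 → 1 (borrow)
  0-0-1 → 1 (borrow)
  1-0-1 → 0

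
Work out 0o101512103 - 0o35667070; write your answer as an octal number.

Subtract column by column in base 8:
  3-0 → 3
  0-7 → 1 (borrow)
  1-0-1 → 0
  2-7 → 3 (borrow)
  1-6-1 → 2 (borrow)
  5-6-1 → 6 (borrow)
  1-5-1 → 3 (borrow)
  0-3-1 → 4 (borrow)
  1-0-1 → 0

0o43623013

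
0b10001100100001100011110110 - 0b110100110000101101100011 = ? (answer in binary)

0b1010111110000110110010011

Subtract column by column in base 2:
  0-1 → 1 (borrow)
  1-1-1 → 1 (borrow)
  1-0-1 → 0
  0-0 → 0
  1-0 → 1
  1-1 → 0
  1-1 → 0
  1-0 → 1
  0-1 → 1 (borrow)
  0-1-1 → 0 (borrow)
  0-0-1 → 1 (borrow)
  1-1-1 → 1 (borrow)
  1-0-1 → 0
  0-0 → 0
  0-0 → 0
  0-0 → 0
  0-1 → 1 (borrow)
  1-1-1 → 1 (borrow)
  0-0-1 → 1 (borrow)
  0-0-1 → 1 (borrow)
  1-1-1 → 1 (borrow)
  1-0-1 → 0
  0-1 → 1 (borrow)
  0-1-1 → 0 (borrow)
  0-0-1 → 1 (borrow)
  1-0-1 → 0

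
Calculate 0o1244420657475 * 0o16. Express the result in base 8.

Multiply each base-8 digit by 14, carrying:
  5×14 = 70 → write 6 carry 8
  7×14+8 = 106 → write 2 carry 13
  4×14+13 = 69 → write 5 carry 8
  7×14+8 = 106 → write 2 carry 13
  5×14+13 = 83 → write 3 carry 10
  6×14+10 = 94 → write 6 carry 11
  0×14+11 = 11 → write 3 carry 1
  2×14+1 = 29 → write 5 carry 3
  4×14+3 = 59 → write 3 carry 7
  4×14+7 = 63 → write 7 carry 7
  4×14+7 = 63 → write 7 carry 7
  2×14+7 = 35 → write 3 carry 4
  1×14+4 = 18 → write 2 carry 2
  remaining carry: 2

0o22377353632526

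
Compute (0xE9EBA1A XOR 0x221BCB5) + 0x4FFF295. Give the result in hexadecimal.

0x11BEF944

First 0xE9EBA1A XOR 0x221BCB5 = 0xCBF06AF.
Add column by column in base 16, right to left:
  F+5 = 4 carry 1
  A+9+1 = 4 carry 1
  6+2+1 = 9
  0+F = F
  F+F = E carry 1
  B+F+1 = B carry 1
  C+4+1 = 1 carry 1
  final carry 1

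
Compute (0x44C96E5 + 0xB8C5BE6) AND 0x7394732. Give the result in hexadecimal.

Add column by column in base 16, right to left:
  5+6 = B
  E+E = C carry 1
  6+B+1 = 2 carry 1
  9+5+1 = F
  C+C = 8 carry 1
  4+8+1 = D
  4+B = F
Sum = 0xFD8F2CB; now AND with 0x7394732:
  F&7=7, D&3=1, 8&9=8, F&4=4, 2&7=2, C&3=0, B&2=2

0x7184202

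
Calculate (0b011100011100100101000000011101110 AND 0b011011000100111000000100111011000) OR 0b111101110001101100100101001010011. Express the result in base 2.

0b111101110101101100100101011011011

0b011100011100100101000000011101110 AND 0b011011000100111000000100111011000 = 0b011000000100100000000000011001000.
Then OR with 0b111101110001101100100101001010011.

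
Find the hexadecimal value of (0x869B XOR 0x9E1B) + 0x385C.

First 0x869B XOR 0x9E1B = 0x1880.
Add column by column in base 16, right to left:
  0+C = C
  8+5 = D
  8+8 = 0 carry 1
  1+3+1 = 5

0x50DC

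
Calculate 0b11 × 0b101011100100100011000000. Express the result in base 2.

Multiply each base-2 digit by 3, carrying:
  0×3 = 0 → write 0
  0×3 = 0 → write 0
  0×3 = 0 → write 0
  0×3 = 0 → write 0
  0×3 = 0 → write 0
  0×3 = 0 → write 0
  1×3 = 3 → write 1 carry 1
  1×3+1 = 4 → write 0 carry 2
  0×3+2 = 2 → write 0 carry 1
  0×3+1 = 1 → write 1
  0×3 = 0 → write 0
  1×3 = 3 → write 1 carry 1
  0×3+1 = 1 → write 1
  0×3 = 0 → write 0
  1×3 = 3 → write 1 carry 1
  0×3+1 = 1 → write 1
  0×3 = 0 → write 0
  1×3 = 3 → write 1 carry 1
  1×3+1 = 4 → write 0 carry 2
  1×3+2 = 5 → write 1 carry 2
  0×3+2 = 2 → write 0 carry 1
  1×3+1 = 4 → write 0 carry 2
  0×3+2 = 2 → write 0 carry 1
  1×3+1 = 4 → write 0 carry 2
  remaining carry: 10

0b10000010101101101001000000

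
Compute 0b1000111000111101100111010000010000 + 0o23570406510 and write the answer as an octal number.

0o132666100530

0b1000111000111101100111010000010000 = 0o107075472020 in octal.
Add column by column in base 8, right to left:
  0+0 = 0
  2+1 = 3
  0+5 = 5
  2+6 = 0 carry 1
  7+0+1 = 0 carry 1
  4+4+1 = 1 carry 1
  5+0+1 = 6
  7+7 = 6 carry 1
  0+5+1 = 6
  7+3 = 2 carry 1
  0+2+1 = 3
  1+0 = 1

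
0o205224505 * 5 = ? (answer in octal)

Multiply each base-8 digit by 5, carrying:
  5×5 = 25 → write 1 carry 3
  0×5+3 = 3 → write 3
  5×5 = 25 → write 1 carry 3
  4×5+3 = 23 → write 7 carry 2
  2×5+2 = 12 → write 4 carry 1
  2×5+1 = 11 → write 3 carry 1
  5×5+1 = 26 → write 2 carry 3
  0×5+3 = 3 → write 3
  2×5 = 10 → write 2 carry 1
  remaining carry: 1

0o1232347131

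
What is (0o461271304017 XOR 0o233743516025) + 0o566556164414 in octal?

0o1441310776446

First 0o461271304017 XOR 0o233743516025 = 0o652532612032.
Add column by column in base 8, right to left:
  2+4 = 6
  3+1 = 4
  0+4 = 4
  2+4 = 6
  1+6 = 7
  6+1 = 7
  2+6 = 0 carry 1
  3+5+1 = 1 carry 1
  5+5+1 = 3 carry 1
  2+6+1 = 1 carry 1
  5+6+1 = 4 carry 1
  6+5+1 = 4 carry 1
  final carry 1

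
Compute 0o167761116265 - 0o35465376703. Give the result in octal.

0o132273517362

Subtract column by column in base 8:
  5-3 → 2
  6-0 → 6
  2-7 → 3 (borrow)
  6-6-1 → 7 (borrow)
  1-7-1 → 1 (borrow)
  1-3-1 → 5 (borrow)
  1-5-1 → 3 (borrow)
  6-6-1 → 7 (borrow)
  7-4-1 → 2
  7-5 → 2
  6-3 → 3
  1-0 → 1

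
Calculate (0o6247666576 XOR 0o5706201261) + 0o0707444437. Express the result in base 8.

First 0o6247666576 XOR 0o5706201261 = 0o3541467717.
Add column by column in base 8, right to left:
  7+7 = 6 carry 1
  1+3+1 = 5
  7+4 = 3 carry 1
  7+4+1 = 4 carry 1
  6+4+1 = 3 carry 1
  4+4+1 = 1 carry 1
  1+7+1 = 1 carry 1
  4+0+1 = 5
  5+7 = 4 carry 1
  3+0+1 = 4

0o4451134356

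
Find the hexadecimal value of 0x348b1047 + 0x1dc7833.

0x3667887a

Add column by column in base 16, right to left:
  7+3 = a
  4+3 = 7
  0+8 = 8
  1+7 = 8
  b+c = 7 carry 1
  8+d+1 = 6 carry 1
  4+1+1 = 6
  3+0 = 3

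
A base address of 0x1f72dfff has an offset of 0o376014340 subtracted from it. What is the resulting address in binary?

0b11011011110101100011100011111

0x1f72dfff = 0b11111011100101101111111111111 in binary.
0o376014340 = 0b11111110000001100011100000 in binary.
Subtract column by column in base 2:
  1-0 → 1
  1-0 → 1
  1-0 → 1
  1-0 → 1
  1-0 → 1
  1-1 → 0
  1-1 → 0
  1-1 → 0
  1-0 → 1
  1-0 → 1
  1-0 → 1
  1-1 → 0
  1-1 → 0
  0-0 → 0
  1-0 → 1
  1-0 → 1
  0-0 → 0
  1-0 → 1
  0-0 → 0
  0-1 → 1 (borrow)
  1-1-1 → 1 (borrow)
  1-1-1 → 1 (borrow)
  1-1-1 → 1 (borrow)
  0-1-1 → 0 (borrow)
  1-1-1 → 1 (borrow)
  1-1-1 → 1 (borrow)
  1-0-1 → 0
  1-0 → 1
  1-0 → 1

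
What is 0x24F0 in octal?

0o22360

Expand each hex digit to 4 bits: 2=0010 4=0100 F=1111 0=0000.
Group the bits in threes: 010 010 011 110 000 → 22360.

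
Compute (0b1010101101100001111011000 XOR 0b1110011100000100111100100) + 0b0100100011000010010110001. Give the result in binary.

0b1001010100100111011101101

First 0b1010101101100001111011000 XOR 0b1110011100000100111100100 = 0b0100110001100101000111100.
Add column by column in base 2, right to left:
  0+1 = 1
  0+0 = 0
  1+0 = 1
  1+0 = 1
  1+1 = 0 carry 1
  1+1+1 = 1 carry 1
  0+0+1 = 1
  0+1 = 1
  0+0 = 0
  1+0 = 1
  0+1 = 1
  1+0 = 1
  0+0 = 0
  0+0 = 0
  1+0 = 1
  1+1 = 0 carry 1
  0+1+1 = 0 carry 1
  0+0+1 = 1
  0+0 = 0
  1+0 = 1
  1+1 = 0 carry 1
  0+0+1 = 1
  0+0 = 0
  1+1 = 0 carry 1
  final carry 1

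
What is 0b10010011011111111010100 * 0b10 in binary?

Multiply each base-2 digit by 2, carrying:
  0×2 = 0 → write 0
  0×2 = 0 → write 0
  1×2 = 2 → write 0 carry 1
  0×2+1 = 1 → write 1
  1×2 = 2 → write 0 carry 1
  0×2+1 = 1 → write 1
  1×2 = 2 → write 0 carry 1
  1×2+1 = 3 → write 1 carry 1
  1×2+1 = 3 → write 1 carry 1
  1×2+1 = 3 → write 1 carry 1
  1×2+1 = 3 → write 1 carry 1
  1×2+1 = 3 → write 1 carry 1
  1×2+1 = 3 → write 1 carry 1
  1×2+1 = 3 → write 1 carry 1
  0×2+1 = 1 → write 1
  1×2 = 2 → write 0 carry 1
  1×2+1 = 3 → write 1 carry 1
  0×2+1 = 1 → write 1
  0×2 = 0 → write 0
  1×2 = 2 → write 0 carry 1
  0×2+1 = 1 → write 1
  0×2 = 0 → write 0
  1×2 = 2 → write 0 carry 1
  remaining carry: 1

0b100100110111111110101000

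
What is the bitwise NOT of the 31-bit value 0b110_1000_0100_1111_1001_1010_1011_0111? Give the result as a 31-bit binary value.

0b0010111101100000110010101001000

Invert each bit: 1101000010011111001101010110111 → 0010111101100000110010101001000.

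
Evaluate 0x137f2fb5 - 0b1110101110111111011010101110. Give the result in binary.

0b100110000110011100100000111

0x137f2fb5 = 0b10011011111110010111110110101 in binary.
Subtract column by column in base 2:
  1-0 → 1
  0-1 → 1 (borrow)
  1-1-1 → 1 (borrow)
  0-1-1 → 0 (borrow)
  1-0-1 → 0
  1-1 → 0
  0-0 → 0
  1-1 → 0
  1-0 → 1
  1-1 → 0
  1-1 → 0
  1-0 → 1
  0-1 → 1 (borrow)
  1-1-1 → 1 (borrow)
  0-1-1 → 0 (borrow)
  0-1-1 → 0 (borrow)
  1-1-1 → 1 (borrow)
  1-1-1 → 1 (borrow)
  1-0-1 → 0
  1-1 → 0
  1-1 → 0
  1-1 → 0
  1-0 → 1
  0-1 → 1 (borrow)
  1-0-1 → 0
  1-1 → 0
  0-1 → 1 (borrow)
  0-1-1 → 0 (borrow)
  1-0-1 → 0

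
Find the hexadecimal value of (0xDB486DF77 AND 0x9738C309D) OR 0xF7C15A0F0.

0xDB486DF77 AND 0x9738C309D = 0x930841015.
Then OR with 0xF7C15A0F0.

0xF7C95B0F5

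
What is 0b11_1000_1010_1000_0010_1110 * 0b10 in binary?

0b11100010101000001011100

Multiply each base-2 digit by 2, carrying:
  0×2 = 0 → write 0
  1×2 = 2 → write 0 carry 1
  1×2+1 = 3 → write 1 carry 1
  1×2+1 = 3 → write 1 carry 1
  0×2+1 = 1 → write 1
  1×2 = 2 → write 0 carry 1
  0×2+1 = 1 → write 1
  0×2 = 0 → write 0
  0×2 = 0 → write 0
  0×2 = 0 → write 0
  0×2 = 0 → write 0
  1×2 = 2 → write 0 carry 1
  0×2+1 = 1 → write 1
  1×2 = 2 → write 0 carry 1
  0×2+1 = 1 → write 1
  1×2 = 2 → write 0 carry 1
  0×2+1 = 1 → write 1
  0×2 = 0 → write 0
  0×2 = 0 → write 0
  1×2 = 2 → write 0 carry 1
  1×2+1 = 3 → write 1 carry 1
  1×2+1 = 3 → write 1 carry 1
  remaining carry: 1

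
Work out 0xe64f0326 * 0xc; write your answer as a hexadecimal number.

0xacbb425c8

Multiply each base-16 digit by 12, carrying:
  6×12 = 72 → write 8 carry 4
  2×12+4 = 28 → write c carry 1
  3×12+1 = 37 → write 5 carry 2
  0×12+2 = 2 → write 2
  f×12 = 180 → write 4 carry 11
  4×12+11 = 59 → write b carry 3
  6×12+3 = 75 → write b carry 4
  e×12+4 = 172 → write c carry 10
  remaining carry: a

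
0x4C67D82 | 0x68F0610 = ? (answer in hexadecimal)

0x6CF7F92

OR each hex digit independently (no carries):
  4|6=6, C|8=C, 6|F=F, 7|0=7, D|6=F, 8|1=9, 2|0=2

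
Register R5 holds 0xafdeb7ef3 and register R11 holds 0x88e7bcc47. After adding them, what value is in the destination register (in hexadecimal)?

0x138c674b3a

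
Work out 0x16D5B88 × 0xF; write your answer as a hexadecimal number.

0x15685CF8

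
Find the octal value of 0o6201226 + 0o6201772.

0o14403220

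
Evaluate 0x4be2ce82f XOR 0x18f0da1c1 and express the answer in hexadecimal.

XOR each hex digit independently (no carries):
  4^1=5, b^8=3, e^f=1, 2^0=2, c^d=1, e^a=4, 8^1=9, 2^c=e, f^1=e

0x5312149ee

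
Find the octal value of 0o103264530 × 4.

0o415322540

Multiply each base-8 digit by 4, carrying:
  0×4 = 0 → write 0
  3×4 = 12 → write 4 carry 1
  5×4+1 = 21 → write 5 carry 2
  4×4+2 = 18 → write 2 carry 2
  6×4+2 = 26 → write 2 carry 3
  2×4+3 = 11 → write 3 carry 1
  3×4+1 = 13 → write 5 carry 1
  0×4+1 = 1 → write 1
  1×4 = 4 → write 4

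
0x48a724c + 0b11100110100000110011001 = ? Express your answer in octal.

0x48a724c = 0o442471114 in octal.
0b11100110100000110011001 = 0o34640631 in octal.
Add column by column in base 8, right to left:
  4+1 = 5
  1+3 = 4
  1+6 = 7
  1+0 = 1
  7+4 = 3 carry 1
  4+6+1 = 3 carry 1
  2+4+1 = 7
  4+3 = 7
  4+0 = 4

0o477331745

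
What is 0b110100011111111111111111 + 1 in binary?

0b110100100000000000000000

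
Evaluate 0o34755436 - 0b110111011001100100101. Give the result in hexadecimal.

0o34755436 = 0x73DB1E in hexadecimal.
0b110111011001100100101 = 0x1BB325 in hexadecimal.
Subtract column by column in base 16:
  E-5 → 9
  1-2 → F (borrow)
  B-3-1 → 7
  D-B → 2
  3-B → 8 (borrow)
  7-1-1 → 5

0x5827F9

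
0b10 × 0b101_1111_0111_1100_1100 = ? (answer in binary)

0b10111110111110011000

Multiply each base-2 digit by 2, carrying:
  0×2 = 0 → write 0
  0×2 = 0 → write 0
  1×2 = 2 → write 0 carry 1
  1×2+1 = 3 → write 1 carry 1
  0×2+1 = 1 → write 1
  0×2 = 0 → write 0
  1×2 = 2 → write 0 carry 1
  1×2+1 = 3 → write 1 carry 1
  1×2+1 = 3 → write 1 carry 1
  1×2+1 = 3 → write 1 carry 1
  1×2+1 = 3 → write 1 carry 1
  0×2+1 = 1 → write 1
  1×2 = 2 → write 0 carry 1
  1×2+1 = 3 → write 1 carry 1
  1×2+1 = 3 → write 1 carry 1
  1×2+1 = 3 → write 1 carry 1
  1×2+1 = 3 → write 1 carry 1
  0×2+1 = 1 → write 1
  1×2 = 2 → write 0 carry 1
  remaining carry: 1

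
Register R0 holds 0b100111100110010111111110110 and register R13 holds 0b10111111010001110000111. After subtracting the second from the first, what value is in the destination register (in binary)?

0b100100100111000110001101111

Subtract column by column in base 2:
  0-1 → 1 (borrow)
  1-1-1 → 1 (borrow)
  1-1-1 → 1 (borrow)
  0-0-1 → 1 (borrow)
  1-0-1 → 0
  1-0 → 1
  1-0 → 1
  1-1 → 0
  1-1 → 0
  1-1 → 0
  1-0 → 1
  1-0 → 1
  0-0 → 0
  1-1 → 0
  0-0 → 0
  0-1 → 1 (borrow)
  1-1-1 → 1 (borrow)
  1-1-1 → 1 (borrow)
  0-1-1 → 0 (borrow)
  0-1-1 → 0 (borrow)
  1-1-1 → 1 (borrow)
  1-0-1 → 0
  1-1 → 0
  1-0 → 1
  0-0 → 0
  0-0 → 0
  1-0 → 1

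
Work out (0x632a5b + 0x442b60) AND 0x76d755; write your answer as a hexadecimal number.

0x265511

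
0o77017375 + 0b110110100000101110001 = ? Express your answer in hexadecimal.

0x117606E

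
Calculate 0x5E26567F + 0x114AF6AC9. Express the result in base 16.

Add column by column in base 16, right to left:
  F+9 = 8 carry 1
  7+C+1 = 4 carry 1
  6+A+1 = 1 carry 1
  5+6+1 = C
  6+F = 5 carry 1
  2+A+1 = D
  E+4 = 2 carry 1
  5+1+1 = 7
  0+1 = 1

0x172D5C148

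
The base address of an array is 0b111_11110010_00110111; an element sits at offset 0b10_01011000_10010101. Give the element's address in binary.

Add column by column in base 2, right to left:
  1+1 = 0 carry 1
  1+0+1 = 0 carry 1
  1+1+1 = 1 carry 1
  0+0+1 = 1
  1+1 = 0 carry 1
  1+0+1 = 0 carry 1
  0+0+1 = 1
  0+1 = 1
  0+0 = 0
  1+0 = 1
  0+0 = 0
  0+1 = 1
  1+1 = 0 carry 1
  1+0+1 = 0 carry 1
  1+1+1 = 1 carry 1
  1+0+1 = 0 carry 1
  1+0+1 = 0 carry 1
  1+1+1 = 1 carry 1
  1+0+1 = 0 carry 1
  final carry 1

0b10100100101011001100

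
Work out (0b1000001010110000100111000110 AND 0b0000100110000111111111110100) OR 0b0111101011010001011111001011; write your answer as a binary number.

0b1000001010110000100111000110 AND 0b0000100110000111111111110100 = 0b0000000010000000100111000100.
Then OR with 0b0111101011010001011111001011.

0b111101011010001111111001111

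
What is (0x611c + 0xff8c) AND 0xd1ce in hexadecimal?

0x4088

Add column by column in base 16, right to left:
  c+c = 8 carry 1
  1+8+1 = a
  1+f = 0 carry 1
  6+f+1 = 6 carry 1
  final carry 1
Sum = 0x160a8; now AND with 0xd1ce:
  1&0=0, 6&d=4, 0&1=0, a&c=8, 8&e=8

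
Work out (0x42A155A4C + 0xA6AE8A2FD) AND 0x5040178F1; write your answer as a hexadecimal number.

0x404017841

Add column by column in base 16, right to left:
  C+D = 9 carry 1
  4+F+1 = 4 carry 1
  A+2+1 = D
  5+A = F
  5+8 = D
  1+E = F
  A+A = 4 carry 1
  2+6+1 = 9
  4+A = E
Sum = 0xE94FDFD49; now AND with 0x5040178F1:
  E&5=4, 9&0=0, 4&4=4, F&0=0, D&1=1, F&7=7, D&8=8, 4&F=4, 9&1=1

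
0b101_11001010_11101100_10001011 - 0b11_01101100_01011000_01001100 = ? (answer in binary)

Subtract column by column in base 2:
  1-0 → 1
  1-0 → 1
  0-1 → 1 (borrow)
  1-1-1 → 1 (borrow)
  0-0-1 → 1 (borrow)
  0-0-1 → 1 (borrow)
  0-1-1 → 0 (borrow)
  1-0-1 → 0
  0-0 → 0
  0-0 → 0
  1-0 → 1
  1-1 → 0
  0-1 → 1 (borrow)
  1-0-1 → 0
  1-1 → 0
  1-0 → 1
  0-0 → 0
  1-0 → 1
  0-1 → 1 (borrow)
  1-1-1 → 1 (borrow)
  0-0-1 → 1 (borrow)
  0-1-1 → 0 (borrow)
  1-1-1 → 1 (borrow)
  1-0-1 → 0
  1-1 → 0
  0-1 → 1 (borrow)
  1-0-1 → 0

0b10010111101001010000111111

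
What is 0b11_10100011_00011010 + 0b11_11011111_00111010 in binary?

0b1111000001001010100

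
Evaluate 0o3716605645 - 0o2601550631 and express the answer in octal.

Subtract column by column in base 8:
  5-1 → 4
  4-3 → 1
  6-6 → 0
  5-0 → 5
  0-5 → 3 (borrow)
  6-5-1 → 0
  6-1 → 5
  1-0 → 1
  7-6 → 1
  3-2 → 1

0o1115035014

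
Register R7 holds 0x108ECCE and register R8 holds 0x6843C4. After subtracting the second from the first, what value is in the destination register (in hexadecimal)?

0xA0A90A

Subtract column by column in base 16:
  E-4 → A
  C-C → 0
  C-3 → 9
  E-4 → A
  8-8 → 0
  0-6 → A (borrow)
  1-0-1 → 0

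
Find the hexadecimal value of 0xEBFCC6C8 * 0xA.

0x937DFC3D0

Multiply each base-16 digit by 10, carrying:
  8×10 = 80 → write 0 carry 5
  C×10+5 = 125 → write D carry 7
  6×10+7 = 67 → write 3 carry 4
  C×10+4 = 124 → write C carry 7
  C×10+7 = 127 → write F carry 7
  F×10+7 = 157 → write D carry 9
  B×10+9 = 119 → write 7 carry 7
  E×10+7 = 147 → write 3 carry 9
  remaining carry: 9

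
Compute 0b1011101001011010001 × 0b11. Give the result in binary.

0b100010111100001110011

Multiply each base-2 digit by 3, carrying:
  1×3 = 3 → write 1 carry 1
  0×3+1 = 1 → write 1
  0×3 = 0 → write 0
  0×3 = 0 → write 0
  1×3 = 3 → write 1 carry 1
  0×3+1 = 1 → write 1
  1×3 = 3 → write 1 carry 1
  1×3+1 = 4 → write 0 carry 2
  0×3+2 = 2 → write 0 carry 1
  1×3+1 = 4 → write 0 carry 2
  0×3+2 = 2 → write 0 carry 1
  0×3+1 = 1 → write 1
  1×3 = 3 → write 1 carry 1
  0×3+1 = 1 → write 1
  1×3 = 3 → write 1 carry 1
  1×3+1 = 4 → write 0 carry 2
  1×3+2 = 5 → write 1 carry 2
  0×3+2 = 2 → write 0 carry 1
  1×3+1 = 4 → write 0 carry 2
  remaining carry: 10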